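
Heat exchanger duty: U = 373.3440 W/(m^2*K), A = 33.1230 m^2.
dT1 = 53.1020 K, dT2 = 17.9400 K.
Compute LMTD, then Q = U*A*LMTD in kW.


LMTD = 32.4019 K
Q = 373.3440 * 33.1230 * 32.4019 = 400691.3201 W = 400.6913 kW

400.6913 kW


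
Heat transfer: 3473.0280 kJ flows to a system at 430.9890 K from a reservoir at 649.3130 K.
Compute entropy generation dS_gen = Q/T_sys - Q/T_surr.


dS_sys = 3473.0280/430.9890 = 8.0583 kJ/K
dS_surr = -3473.0280/649.3130 = -5.3488 kJ/K
dS_gen = 8.0583 - 5.3488 = 2.7095 kJ/K (irreversible)

dS_gen = 2.7095 kJ/K, irreversible


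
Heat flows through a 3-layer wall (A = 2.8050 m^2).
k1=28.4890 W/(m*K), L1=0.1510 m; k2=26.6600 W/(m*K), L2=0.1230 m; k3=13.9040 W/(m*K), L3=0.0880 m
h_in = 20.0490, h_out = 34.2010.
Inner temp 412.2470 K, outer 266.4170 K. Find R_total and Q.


R_conv_in = 1/(20.0490*2.8050) = 0.0178
R_1 = 0.1510/(28.4890*2.8050) = 0.0019
R_2 = 0.1230/(26.6600*2.8050) = 0.0016
R_3 = 0.0880/(13.9040*2.8050) = 0.0023
R_conv_out = 1/(34.2010*2.8050) = 0.0104
R_total = 0.0340 K/W
Q = 145.8300 / 0.0340 = 4289.5778 W

R_total = 0.0340 K/W, Q = 4289.5778 W


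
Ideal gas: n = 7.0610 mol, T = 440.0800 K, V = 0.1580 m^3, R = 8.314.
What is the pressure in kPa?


P = nRT/V = 7.0610 * 8.314 * 440.0800 / 0.1580
= 25834.9642 / 0.1580 = 163512.4315 Pa = 163.5124 kPa

163.5124 kPa


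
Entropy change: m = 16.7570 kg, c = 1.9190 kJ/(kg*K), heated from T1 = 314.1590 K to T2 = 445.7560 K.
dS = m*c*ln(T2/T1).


T2/T1 = 1.4189
ln(T2/T1) = 0.3499
dS = 16.7570 * 1.9190 * 0.3499 = 11.2507 kJ/K

11.2507 kJ/K


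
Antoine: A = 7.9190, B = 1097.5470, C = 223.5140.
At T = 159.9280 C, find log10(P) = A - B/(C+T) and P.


C+T = 383.4420
B/(C+T) = 2.8624
log10(P) = 7.9190 - 2.8624 = 5.0566
P = 10^5.0566 = 113931.8969 mmHg

113931.8969 mmHg


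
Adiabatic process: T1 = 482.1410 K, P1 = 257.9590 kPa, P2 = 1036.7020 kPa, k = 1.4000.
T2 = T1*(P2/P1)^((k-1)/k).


(k-1)/k = 0.2857
(P2/P1)^exp = 1.4880
T2 = 482.1410 * 1.4880 = 717.4225 K

717.4225 K


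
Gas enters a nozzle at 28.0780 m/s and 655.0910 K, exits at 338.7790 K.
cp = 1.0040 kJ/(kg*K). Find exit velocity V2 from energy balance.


dT = 316.3120 K
2*cp*1000*dT = 635154.4960
V1^2 = 788.3741
V2 = sqrt(635942.8701) = 797.4603 m/s

797.4603 m/s


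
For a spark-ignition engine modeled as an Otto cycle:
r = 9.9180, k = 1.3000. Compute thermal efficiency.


r^(k-1) = 1.9903
eta = 1 - 1/1.9903 = 0.4976 = 49.7573%

49.7573%


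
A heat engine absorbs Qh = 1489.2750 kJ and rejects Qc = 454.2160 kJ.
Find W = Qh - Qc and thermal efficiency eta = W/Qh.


W = 1489.2750 - 454.2160 = 1035.0590 kJ
eta = 1035.0590 / 1489.2750 = 0.6950 = 69.5009%

W = 1035.0590 kJ, eta = 69.5009%


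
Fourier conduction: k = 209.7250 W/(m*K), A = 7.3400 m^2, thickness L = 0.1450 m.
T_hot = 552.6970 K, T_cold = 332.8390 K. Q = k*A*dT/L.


dT = 219.8580 K
Q = 209.7250 * 7.3400 * 219.8580 / 0.1450 = 2334105.7781 W

2334105.7781 W


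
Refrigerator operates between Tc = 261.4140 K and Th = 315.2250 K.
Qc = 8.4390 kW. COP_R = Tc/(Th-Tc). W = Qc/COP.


COP = 261.4140 / 53.8110 = 4.8580
W = 8.4390 / 4.8580 = 1.7371 kW

COP = 4.8580, W = 1.7371 kW


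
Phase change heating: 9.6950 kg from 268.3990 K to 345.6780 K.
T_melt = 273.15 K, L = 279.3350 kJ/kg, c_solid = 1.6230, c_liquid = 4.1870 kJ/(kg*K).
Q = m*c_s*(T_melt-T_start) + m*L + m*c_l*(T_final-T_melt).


Q1 (sensible, solid) = 9.6950 * 1.6230 * 4.7510 = 74.7569 kJ
Q2 (latent) = 9.6950 * 279.3350 = 2708.1528 kJ
Q3 (sensible, liquid) = 9.6950 * 4.1870 * 72.5280 = 2944.1266 kJ
Q_total = 5727.0363 kJ

5727.0363 kJ


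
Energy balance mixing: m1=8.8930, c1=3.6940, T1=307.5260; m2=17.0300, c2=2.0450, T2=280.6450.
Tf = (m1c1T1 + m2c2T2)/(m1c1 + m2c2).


num = 19876.2983
den = 67.6771
Tf = 293.6931 K

293.6931 K


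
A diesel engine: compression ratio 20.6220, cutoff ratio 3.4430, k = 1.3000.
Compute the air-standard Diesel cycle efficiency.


r^(k-1) = 2.4791
rc^k = 4.9891
eta = 0.4934 = 49.3355%

49.3355%


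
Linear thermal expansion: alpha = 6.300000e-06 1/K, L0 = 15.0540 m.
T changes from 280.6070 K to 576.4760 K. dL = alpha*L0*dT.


dT = 295.8690 K
dL = 6.300000e-06 * 15.0540 * 295.8690 = 0.028060 m
L_final = 15.082060 m

dL = 0.028060 m


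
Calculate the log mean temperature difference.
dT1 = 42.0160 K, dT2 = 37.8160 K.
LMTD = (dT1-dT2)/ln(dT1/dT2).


dT1/dT2 = 1.1111
ln(dT1/dT2) = 0.1053
LMTD = 4.2000 / 0.1053 = 39.8791 K

39.8791 K


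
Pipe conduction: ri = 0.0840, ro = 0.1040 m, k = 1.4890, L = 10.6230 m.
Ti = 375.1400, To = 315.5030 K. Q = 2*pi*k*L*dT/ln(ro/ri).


dT = 59.6370 K
ln(ro/ri) = 0.2136
Q = 2*pi*1.4890*10.6230*59.6370 / 0.2136 = 27751.6590 W

27751.6590 W


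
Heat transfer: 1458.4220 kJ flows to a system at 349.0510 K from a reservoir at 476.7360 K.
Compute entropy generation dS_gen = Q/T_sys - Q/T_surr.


dS_sys = 1458.4220/349.0510 = 4.1782 kJ/K
dS_surr = -1458.4220/476.7360 = -3.0592 kJ/K
dS_gen = 4.1782 - 3.0592 = 1.1191 kJ/K (irreversible)

dS_gen = 1.1191 kJ/K, irreversible


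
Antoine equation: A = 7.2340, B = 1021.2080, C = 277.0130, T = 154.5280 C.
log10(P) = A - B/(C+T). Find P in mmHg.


C+T = 431.5410
B/(C+T) = 2.3664
log10(P) = 7.2340 - 2.3664 = 4.8676
P = 10^4.8676 = 73718.8021 mmHg

73718.8021 mmHg


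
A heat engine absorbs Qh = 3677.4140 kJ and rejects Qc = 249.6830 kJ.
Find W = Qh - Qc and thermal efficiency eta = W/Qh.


W = 3677.4140 - 249.6830 = 3427.7310 kJ
eta = 3427.7310 / 3677.4140 = 0.9321 = 93.2104%

W = 3427.7310 kJ, eta = 93.2104%


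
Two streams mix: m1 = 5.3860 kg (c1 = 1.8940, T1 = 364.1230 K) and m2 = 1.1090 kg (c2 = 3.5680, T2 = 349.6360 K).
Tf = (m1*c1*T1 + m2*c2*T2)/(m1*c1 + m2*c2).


num = 5097.9282
den = 14.1580
Tf = 360.0741 K

360.0741 K


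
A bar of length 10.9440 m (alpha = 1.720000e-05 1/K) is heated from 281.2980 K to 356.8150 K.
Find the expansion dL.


dT = 75.5170 K
dL = 1.720000e-05 * 10.9440 * 75.5170 = 0.014215 m
L_final = 10.958215 m

dL = 0.014215 m


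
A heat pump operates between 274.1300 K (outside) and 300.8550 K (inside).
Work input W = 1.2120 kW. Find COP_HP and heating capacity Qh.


COP = 300.8550 / 26.7250 = 11.2574
Qh = 11.2574 * 1.2120 = 13.6440 kW

COP = 11.2574, Qh = 13.6440 kW


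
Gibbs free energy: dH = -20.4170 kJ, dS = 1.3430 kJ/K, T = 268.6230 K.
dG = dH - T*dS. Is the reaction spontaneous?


T*dS = 268.6230 * 1.3430 = 360.7607 kJ
dG = -20.4170 - 360.7607 = -381.1777 kJ (spontaneous)

dG = -381.1777 kJ, spontaneous


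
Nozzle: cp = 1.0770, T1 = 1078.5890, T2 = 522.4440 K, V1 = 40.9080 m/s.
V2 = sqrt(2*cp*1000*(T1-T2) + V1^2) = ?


dT = 556.1450 K
2*cp*1000*dT = 1197936.3300
V1^2 = 1673.4645
V2 = sqrt(1199609.7945) = 1095.2670 m/s

1095.2670 m/s


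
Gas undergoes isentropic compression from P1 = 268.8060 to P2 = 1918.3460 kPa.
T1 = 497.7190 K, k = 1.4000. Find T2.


(k-1)/k = 0.2857
(P2/P1)^exp = 1.7533
T2 = 497.7190 * 1.7533 = 872.6457 K

872.6457 K


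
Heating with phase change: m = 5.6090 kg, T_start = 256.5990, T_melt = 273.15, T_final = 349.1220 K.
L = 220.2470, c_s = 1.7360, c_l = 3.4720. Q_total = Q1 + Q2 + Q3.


Q1 (sensible, solid) = 5.6090 * 1.7360 * 16.5510 = 161.1608 kJ
Q2 (latent) = 5.6090 * 220.2470 = 1235.3654 kJ
Q3 (sensible, liquid) = 5.6090 * 3.4720 * 75.9720 = 1479.5128 kJ
Q_total = 2876.0390 kJ

2876.0390 kJ


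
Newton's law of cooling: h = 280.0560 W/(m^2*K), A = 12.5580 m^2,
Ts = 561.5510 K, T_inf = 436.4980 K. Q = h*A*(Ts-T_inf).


dT = 125.0530 K
Q = 280.0560 * 12.5580 * 125.0530 = 439804.3040 W

439804.3040 W


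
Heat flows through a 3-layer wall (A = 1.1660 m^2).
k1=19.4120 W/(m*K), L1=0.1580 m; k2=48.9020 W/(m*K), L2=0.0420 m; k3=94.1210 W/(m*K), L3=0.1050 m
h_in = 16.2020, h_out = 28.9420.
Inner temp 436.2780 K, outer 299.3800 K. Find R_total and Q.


R_conv_in = 1/(16.2020*1.1660) = 0.0529
R_1 = 0.1580/(19.4120*1.1660) = 0.0070
R_2 = 0.0420/(48.9020*1.1660) = 0.0007
R_3 = 0.1050/(94.1210*1.1660) = 0.0010
R_conv_out = 1/(28.9420*1.1660) = 0.0296
R_total = 0.0912 K/W
Q = 136.8980 / 0.0912 = 1500.4089 W

R_total = 0.0912 K/W, Q = 1500.4089 W


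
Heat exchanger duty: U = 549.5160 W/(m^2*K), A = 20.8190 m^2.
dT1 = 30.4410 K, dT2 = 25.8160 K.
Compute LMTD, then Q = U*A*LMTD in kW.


LMTD = 28.0650 K
Q = 549.5160 * 20.8190 * 28.0650 = 321074.2412 W = 321.0742 kW

321.0742 kW


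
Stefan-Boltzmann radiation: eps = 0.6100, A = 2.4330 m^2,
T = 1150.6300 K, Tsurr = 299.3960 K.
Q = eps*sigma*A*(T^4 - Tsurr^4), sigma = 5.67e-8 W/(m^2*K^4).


T^4 = 1.7528e+12
Tsurr^4 = 8.0350e+09
Q = 0.6100 * 5.67e-8 * 2.4330 * 1.7448e+12 = 146825.8108 W

146825.8108 W


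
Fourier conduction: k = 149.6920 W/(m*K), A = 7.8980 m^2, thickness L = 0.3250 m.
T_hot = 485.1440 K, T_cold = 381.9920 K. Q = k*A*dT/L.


dT = 103.1520 K
Q = 149.6920 * 7.8980 * 103.1520 / 0.3250 = 375240.7646 W

375240.7646 W


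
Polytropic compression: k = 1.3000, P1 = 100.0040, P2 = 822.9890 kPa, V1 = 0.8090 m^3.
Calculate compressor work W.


(k-1)/k = 0.2308
(P2/P1)^exp = 1.6265
W = 4.3333 * 100.0040 * 0.8090 * (1.6265 - 1) = 219.6213 kJ

219.6213 kJ


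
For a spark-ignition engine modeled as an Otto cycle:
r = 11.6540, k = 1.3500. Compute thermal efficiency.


r^(k-1) = 2.3619
eta = 1 - 1/2.3619 = 0.5766 = 57.6617%

57.6617%


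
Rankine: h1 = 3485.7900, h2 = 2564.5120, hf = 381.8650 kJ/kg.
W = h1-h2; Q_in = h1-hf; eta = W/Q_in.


W = 921.2780 kJ/kg
Q_in = 3103.9250 kJ/kg
eta = 0.2968 = 29.6811%

eta = 29.6811%


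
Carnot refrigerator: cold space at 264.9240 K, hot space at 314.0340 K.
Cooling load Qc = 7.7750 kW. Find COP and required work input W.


COP = 264.9240 / 49.1100 = 5.3945
W = 7.7750 / 5.3945 = 1.4413 kW

COP = 5.3945, W = 1.4413 kW


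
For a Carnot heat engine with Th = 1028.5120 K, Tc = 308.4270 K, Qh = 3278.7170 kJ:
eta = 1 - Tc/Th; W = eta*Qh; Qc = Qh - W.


eta = 1 - 308.4270/1028.5120 = 0.7001
W = 0.7001 * 3278.7170 = 2295.5055 kJ
Qc = 3278.7170 - 2295.5055 = 983.2115 kJ

eta = 70.0123%, W = 2295.5055 kJ, Qc = 983.2115 kJ


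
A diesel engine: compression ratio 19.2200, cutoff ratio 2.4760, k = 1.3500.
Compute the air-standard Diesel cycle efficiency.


r^(k-1) = 2.8139
rc^k = 3.4007
eta = 0.5718 = 57.1849%

57.1849%


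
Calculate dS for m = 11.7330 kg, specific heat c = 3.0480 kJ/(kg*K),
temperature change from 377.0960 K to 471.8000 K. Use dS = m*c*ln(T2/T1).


T2/T1 = 1.2511
ln(T2/T1) = 0.2241
dS = 11.7330 * 3.0480 * 0.2241 = 8.0127 kJ/K

8.0127 kJ/K


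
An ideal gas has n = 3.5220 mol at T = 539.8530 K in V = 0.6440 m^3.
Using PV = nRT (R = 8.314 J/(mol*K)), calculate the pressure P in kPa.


P = nRT/V = 3.5220 * 8.314 * 539.8530 / 0.6440
= 15807.9259 / 0.6440 = 24546.4688 Pa = 24.5465 kPa

24.5465 kPa


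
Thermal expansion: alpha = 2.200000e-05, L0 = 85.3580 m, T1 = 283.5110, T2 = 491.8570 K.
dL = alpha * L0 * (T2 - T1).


dT = 208.3460 K
dL = 2.200000e-05 * 85.3580 * 208.3460 = 0.391248 m
L_final = 85.749248 m

dL = 0.391248 m


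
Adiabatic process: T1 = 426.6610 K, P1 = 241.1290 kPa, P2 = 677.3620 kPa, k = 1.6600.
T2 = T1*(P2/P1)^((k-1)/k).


(k-1)/k = 0.3976
(P2/P1)^exp = 1.5078
T2 = 426.6610 * 1.5078 = 643.3253 K

643.3253 K


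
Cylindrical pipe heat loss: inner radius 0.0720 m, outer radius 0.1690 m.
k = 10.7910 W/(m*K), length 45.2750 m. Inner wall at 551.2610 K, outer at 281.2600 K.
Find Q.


dT = 270.0010 K
ln(ro/ri) = 0.8532
Q = 2*pi*10.7910*45.2750*270.0010 / 0.8532 = 971399.6757 W

971399.6757 W


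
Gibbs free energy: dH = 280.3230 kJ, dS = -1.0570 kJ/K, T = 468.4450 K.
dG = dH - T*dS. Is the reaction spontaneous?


T*dS = 468.4450 * -1.0570 = -495.1464 kJ
dG = 280.3230 + 495.1464 = 775.4694 kJ (non-spontaneous)

dG = 775.4694 kJ, non-spontaneous


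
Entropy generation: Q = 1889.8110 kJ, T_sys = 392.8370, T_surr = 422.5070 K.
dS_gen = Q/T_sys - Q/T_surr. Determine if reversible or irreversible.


dS_sys = 1889.8110/392.8370 = 4.8107 kJ/K
dS_surr = -1889.8110/422.5070 = -4.4729 kJ/K
dS_gen = 4.8107 - 4.4729 = 0.3378 kJ/K (irreversible)

dS_gen = 0.3378 kJ/K, irreversible


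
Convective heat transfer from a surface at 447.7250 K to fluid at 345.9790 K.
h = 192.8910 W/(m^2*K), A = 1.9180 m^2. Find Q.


dT = 101.7460 K
Q = 192.8910 * 1.9180 * 101.7460 = 37642.4526 W

37642.4526 W


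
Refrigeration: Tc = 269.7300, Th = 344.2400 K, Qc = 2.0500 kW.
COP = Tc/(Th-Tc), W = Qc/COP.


COP = 269.7300 / 74.5100 = 3.6201
W = 2.0500 / 3.6201 = 0.5663 kW

COP = 3.6201, W = 0.5663 kW


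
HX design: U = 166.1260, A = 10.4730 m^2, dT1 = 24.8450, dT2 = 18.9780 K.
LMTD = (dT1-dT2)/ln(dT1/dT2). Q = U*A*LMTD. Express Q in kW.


LMTD = 21.7800 K
Q = 166.1260 * 10.4730 * 21.7800 = 37893.5873 W = 37.8936 kW

37.8936 kW


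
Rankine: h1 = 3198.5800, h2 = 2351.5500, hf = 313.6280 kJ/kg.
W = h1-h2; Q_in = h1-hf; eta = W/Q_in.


W = 847.0300 kJ/kg
Q_in = 2884.9520 kJ/kg
eta = 0.2936 = 29.3603%

eta = 29.3603%


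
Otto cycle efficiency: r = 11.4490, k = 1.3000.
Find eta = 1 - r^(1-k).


r^(k-1) = 2.0779
eta = 1 - 1/2.0779 = 0.5188 = 51.8751%

51.8751%


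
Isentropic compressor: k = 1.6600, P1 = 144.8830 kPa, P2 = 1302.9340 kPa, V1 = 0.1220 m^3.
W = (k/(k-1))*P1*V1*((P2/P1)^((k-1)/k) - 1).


(k-1)/k = 0.3976
(P2/P1)^exp = 2.3948
W = 2.5152 * 144.8830 * 0.1220 * (2.3948 - 1) = 62.0074 kJ

62.0074 kJ


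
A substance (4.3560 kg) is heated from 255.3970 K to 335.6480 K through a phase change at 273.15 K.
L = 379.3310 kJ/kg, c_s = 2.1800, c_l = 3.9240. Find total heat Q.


Q1 (sensible, solid) = 4.3560 * 2.1800 * 17.7530 = 168.5839 kJ
Q2 (latent) = 4.3560 * 379.3310 = 1652.3658 kJ
Q3 (sensible, liquid) = 4.3560 * 3.9240 * 62.4980 = 1068.2748 kJ
Q_total = 2889.2246 kJ

2889.2246 kJ


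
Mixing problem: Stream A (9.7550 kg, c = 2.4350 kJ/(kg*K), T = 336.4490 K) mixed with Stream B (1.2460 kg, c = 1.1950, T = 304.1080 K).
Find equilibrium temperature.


num = 8444.6238
den = 25.2424
Tf = 334.5413 K

334.5413 K


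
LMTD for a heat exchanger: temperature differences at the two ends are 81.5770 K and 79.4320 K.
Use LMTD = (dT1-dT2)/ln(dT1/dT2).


dT1/dT2 = 1.0270
ln(dT1/dT2) = 0.0266
LMTD = 2.1450 / 0.0266 = 80.4997 K

80.4997 K


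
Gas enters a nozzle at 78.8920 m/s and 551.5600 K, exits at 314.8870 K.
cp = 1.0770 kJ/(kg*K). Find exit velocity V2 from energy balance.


dT = 236.6730 K
2*cp*1000*dT = 509793.6420
V1^2 = 6223.9477
V2 = sqrt(516017.5897) = 718.3436 m/s

718.3436 m/s


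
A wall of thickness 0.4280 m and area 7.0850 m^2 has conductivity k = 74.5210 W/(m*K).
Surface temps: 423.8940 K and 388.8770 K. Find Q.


dT = 35.0170 K
Q = 74.5210 * 7.0850 * 35.0170 / 0.4280 = 43197.0109 W

43197.0109 W


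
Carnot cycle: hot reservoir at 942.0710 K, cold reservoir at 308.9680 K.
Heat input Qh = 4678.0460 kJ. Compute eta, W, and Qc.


eta = 1 - 308.9680/942.0710 = 0.6720
W = 0.6720 * 4678.0460 = 3143.8023 kJ
Qc = 4678.0460 - 3143.8023 = 1534.2437 kJ

eta = 67.2033%, W = 3143.8023 kJ, Qc = 1534.2437 kJ


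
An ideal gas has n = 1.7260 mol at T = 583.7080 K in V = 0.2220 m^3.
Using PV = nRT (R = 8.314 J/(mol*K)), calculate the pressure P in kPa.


P = nRT/V = 1.7260 * 8.314 * 583.7080 / 0.2220
= 8376.1888 / 0.2220 = 37730.5801 Pa = 37.7306 kPa

37.7306 kPa


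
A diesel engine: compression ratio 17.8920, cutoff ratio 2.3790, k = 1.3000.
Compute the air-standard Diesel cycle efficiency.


r^(k-1) = 2.3757
rc^k = 3.0854
eta = 0.5103 = 51.0350%

51.0350%


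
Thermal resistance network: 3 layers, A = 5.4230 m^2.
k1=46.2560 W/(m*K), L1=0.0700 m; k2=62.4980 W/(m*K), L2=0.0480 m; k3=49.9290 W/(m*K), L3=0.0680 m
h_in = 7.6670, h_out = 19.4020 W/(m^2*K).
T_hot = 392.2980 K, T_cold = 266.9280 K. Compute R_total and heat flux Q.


R_conv_in = 1/(7.6670*5.4230) = 0.0241
R_1 = 0.0700/(46.2560*5.4230) = 0.0003
R_2 = 0.0480/(62.4980*5.4230) = 0.0001
R_3 = 0.0680/(49.9290*5.4230) = 0.0003
R_conv_out = 1/(19.4020*5.4230) = 0.0095
R_total = 0.0342 K/W
Q = 125.3700 / 0.0342 = 3662.8889 W

R_total = 0.0342 K/W, Q = 3662.8889 W


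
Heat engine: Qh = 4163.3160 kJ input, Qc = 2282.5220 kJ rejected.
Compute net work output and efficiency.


W = 4163.3160 - 2282.5220 = 1880.7940 kJ
eta = 1880.7940 / 4163.3160 = 0.4518 = 45.1754%

W = 1880.7940 kJ, eta = 45.1754%


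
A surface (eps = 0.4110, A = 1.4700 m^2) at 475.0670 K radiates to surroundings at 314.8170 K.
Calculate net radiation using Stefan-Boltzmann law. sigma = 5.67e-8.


T^4 = 5.0935e+10
Tsurr^4 = 9.8227e+09
Q = 0.4110 * 5.67e-8 * 1.4700 * 4.1113e+10 = 1408.3722 W

1408.3722 W


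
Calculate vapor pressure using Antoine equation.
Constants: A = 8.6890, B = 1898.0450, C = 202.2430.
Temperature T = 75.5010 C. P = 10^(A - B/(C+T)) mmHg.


C+T = 277.7440
B/(C+T) = 6.8338
log10(P) = 8.6890 - 6.8338 = 1.8552
P = 10^1.8552 = 71.6485 mmHg

71.6485 mmHg


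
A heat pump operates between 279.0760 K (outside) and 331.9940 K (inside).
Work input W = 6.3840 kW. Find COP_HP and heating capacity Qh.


COP = 331.9940 / 52.9180 = 6.2737
Qh = 6.2737 * 6.3840 = 40.0516 kW

COP = 6.2737, Qh = 40.0516 kW


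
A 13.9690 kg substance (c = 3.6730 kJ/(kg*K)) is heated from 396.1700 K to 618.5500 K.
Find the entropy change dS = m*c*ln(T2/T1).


T2/T1 = 1.5613
ln(T2/T1) = 0.4455
dS = 13.9690 * 3.6730 * 0.4455 = 22.8596 kJ/K

22.8596 kJ/K


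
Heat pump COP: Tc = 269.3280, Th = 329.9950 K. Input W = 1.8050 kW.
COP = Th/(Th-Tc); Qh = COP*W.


COP = 329.9950 / 60.6670 = 5.4394
Qh = 5.4394 * 1.8050 = 9.8182 kW

COP = 5.4394, Qh = 9.8182 kW


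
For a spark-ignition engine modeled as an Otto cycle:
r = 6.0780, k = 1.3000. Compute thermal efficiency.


r^(k-1) = 1.7184
eta = 1 - 1/1.7184 = 0.4181 = 41.8069%

41.8069%


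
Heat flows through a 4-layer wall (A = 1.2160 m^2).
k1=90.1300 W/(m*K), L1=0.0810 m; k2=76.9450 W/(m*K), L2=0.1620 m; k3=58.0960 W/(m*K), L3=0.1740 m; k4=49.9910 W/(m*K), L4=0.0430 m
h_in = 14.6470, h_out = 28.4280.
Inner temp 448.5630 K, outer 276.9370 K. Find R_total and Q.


R_conv_in = 1/(14.6470*1.2160) = 0.0561
R_1 = 0.0810/(90.1300*1.2160) = 0.0007
R_2 = 0.1620/(76.9450*1.2160) = 0.0017
R_3 = 0.1740/(58.0960*1.2160) = 0.0025
R_4 = 0.0430/(49.9910*1.2160) = 0.0007
R_conv_out = 1/(28.4280*1.2160) = 0.0289
R_total = 0.0907 K/W
Q = 171.6260 / 0.0907 = 1891.9285 W

R_total = 0.0907 K/W, Q = 1891.9285 W


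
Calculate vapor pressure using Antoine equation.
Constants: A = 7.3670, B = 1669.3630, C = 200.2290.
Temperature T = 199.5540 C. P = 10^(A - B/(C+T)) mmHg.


C+T = 399.7830
B/(C+T) = 4.1757
log10(P) = 7.3670 - 4.1757 = 3.1913
P = 10^3.1913 = 1553.5570 mmHg

1553.5570 mmHg


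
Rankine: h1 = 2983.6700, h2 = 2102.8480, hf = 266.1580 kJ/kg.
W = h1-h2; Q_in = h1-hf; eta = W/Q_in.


W = 880.8220 kJ/kg
Q_in = 2717.5120 kJ/kg
eta = 0.3241 = 32.4128%

eta = 32.4128%


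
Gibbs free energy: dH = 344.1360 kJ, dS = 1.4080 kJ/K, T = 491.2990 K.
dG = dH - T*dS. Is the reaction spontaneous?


T*dS = 491.2990 * 1.4080 = 691.7490 kJ
dG = 344.1360 - 691.7490 = -347.6130 kJ (spontaneous)

dG = -347.6130 kJ, spontaneous


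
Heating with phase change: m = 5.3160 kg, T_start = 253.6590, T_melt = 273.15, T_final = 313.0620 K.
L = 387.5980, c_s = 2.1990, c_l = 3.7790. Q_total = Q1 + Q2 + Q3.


Q1 (sensible, solid) = 5.3160 * 2.1990 * 19.4910 = 227.8475 kJ
Q2 (latent) = 5.3160 * 387.5980 = 2060.4710 kJ
Q3 (sensible, liquid) = 5.3160 * 3.7790 * 39.9120 = 801.7987 kJ
Q_total = 3090.1172 kJ

3090.1172 kJ


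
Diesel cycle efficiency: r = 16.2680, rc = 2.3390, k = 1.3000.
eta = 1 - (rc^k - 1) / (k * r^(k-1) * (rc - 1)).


r^(k-1) = 2.3089
rc^k = 3.0181
eta = 0.4979 = 49.7858%

49.7858%


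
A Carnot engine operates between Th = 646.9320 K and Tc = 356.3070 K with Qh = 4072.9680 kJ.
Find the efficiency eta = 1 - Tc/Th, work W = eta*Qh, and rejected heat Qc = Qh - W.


eta = 1 - 356.3070/646.9320 = 0.4492
W = 0.4492 * 4072.9680 = 1829.7229 kJ
Qc = 4072.9680 - 1829.7229 = 2243.2451 kJ

eta = 44.9236%, W = 1829.7229 kJ, Qc = 2243.2451 kJ


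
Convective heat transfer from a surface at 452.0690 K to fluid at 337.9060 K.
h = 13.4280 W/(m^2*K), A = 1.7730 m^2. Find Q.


dT = 114.1630 K
Q = 13.4280 * 1.7730 * 114.1630 = 2717.9749 W

2717.9749 W


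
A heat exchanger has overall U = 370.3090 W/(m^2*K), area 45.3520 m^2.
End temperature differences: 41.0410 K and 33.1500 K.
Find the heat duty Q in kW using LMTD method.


LMTD = 36.9552 K
Q = 370.3090 * 45.3520 * 36.9552 = 620634.8989 W = 620.6349 kW

620.6349 kW


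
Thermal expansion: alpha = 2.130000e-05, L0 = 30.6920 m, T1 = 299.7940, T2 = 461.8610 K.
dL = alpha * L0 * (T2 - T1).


dT = 162.0670 K
dL = 2.130000e-05 * 30.6920 * 162.0670 = 0.105950 m
L_final = 30.797950 m

dL = 0.105950 m


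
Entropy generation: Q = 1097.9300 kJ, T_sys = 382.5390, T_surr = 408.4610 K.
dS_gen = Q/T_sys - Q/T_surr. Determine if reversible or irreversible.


dS_sys = 1097.9300/382.5390 = 2.8701 kJ/K
dS_surr = -1097.9300/408.4610 = -2.6880 kJ/K
dS_gen = 2.8701 - 2.6880 = 0.1821 kJ/K (irreversible)

dS_gen = 0.1821 kJ/K, irreversible


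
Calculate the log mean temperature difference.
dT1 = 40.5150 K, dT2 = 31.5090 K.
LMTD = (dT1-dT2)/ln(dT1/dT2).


dT1/dT2 = 1.2858
ln(dT1/dT2) = 0.2514
LMTD = 9.0060 / 0.2514 = 35.8235 K

35.8235 K


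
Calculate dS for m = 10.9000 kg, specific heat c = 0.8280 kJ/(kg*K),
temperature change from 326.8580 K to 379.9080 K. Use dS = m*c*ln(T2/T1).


T2/T1 = 1.1623
ln(T2/T1) = 0.1504
dS = 10.9000 * 0.8280 * 0.1504 = 1.3574 kJ/K

1.3574 kJ/K


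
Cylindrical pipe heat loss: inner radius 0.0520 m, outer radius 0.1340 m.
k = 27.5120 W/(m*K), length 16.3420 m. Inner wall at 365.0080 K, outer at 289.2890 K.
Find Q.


dT = 75.7190 K
ln(ro/ri) = 0.9466
Q = 2*pi*27.5120*16.3420*75.7190 / 0.9466 = 225968.2409 W

225968.2409 W


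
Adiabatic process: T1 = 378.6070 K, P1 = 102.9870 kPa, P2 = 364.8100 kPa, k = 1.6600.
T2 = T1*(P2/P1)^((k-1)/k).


(k-1)/k = 0.3976
(P2/P1)^exp = 1.6534
T2 = 378.6070 * 1.6534 = 626.0064 K

626.0064 K


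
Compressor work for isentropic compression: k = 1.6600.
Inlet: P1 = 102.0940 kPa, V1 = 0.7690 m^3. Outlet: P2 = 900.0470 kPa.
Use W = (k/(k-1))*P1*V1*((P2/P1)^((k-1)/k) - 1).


(k-1)/k = 0.3976
(P2/P1)^exp = 2.3759
W = 2.5152 * 102.0940 * 0.7690 * (2.3759 - 1) = 271.6925 kJ

271.6925 kJ


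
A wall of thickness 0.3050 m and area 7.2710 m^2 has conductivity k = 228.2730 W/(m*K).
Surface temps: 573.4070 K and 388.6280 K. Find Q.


dT = 184.7790 K
Q = 228.2730 * 7.2710 * 184.7790 / 0.3050 = 1005544.8919 W

1005544.8919 W


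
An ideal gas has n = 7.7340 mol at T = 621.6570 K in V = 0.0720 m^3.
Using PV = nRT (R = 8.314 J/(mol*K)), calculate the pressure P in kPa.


P = nRT/V = 7.7340 * 8.314 * 621.6570 / 0.0720
= 39972.8410 / 0.0720 = 555178.3473 Pa = 555.1783 kPa

555.1783 kPa


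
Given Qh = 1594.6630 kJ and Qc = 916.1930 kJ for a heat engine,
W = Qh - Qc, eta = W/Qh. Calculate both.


W = 1594.6630 - 916.1930 = 678.4700 kJ
eta = 678.4700 / 1594.6630 = 0.4255 = 42.5463%

W = 678.4700 kJ, eta = 42.5463%


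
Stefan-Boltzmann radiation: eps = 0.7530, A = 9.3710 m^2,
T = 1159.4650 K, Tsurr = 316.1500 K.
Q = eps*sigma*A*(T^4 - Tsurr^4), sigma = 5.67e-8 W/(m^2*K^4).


T^4 = 1.8073e+12
Tsurr^4 = 9.9902e+09
Q = 0.7530 * 5.67e-8 * 9.3710 * 1.7973e+12 = 719096.6246 W

719096.6246 W


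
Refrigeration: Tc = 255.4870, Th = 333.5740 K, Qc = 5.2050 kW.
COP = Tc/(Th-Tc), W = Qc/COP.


COP = 255.4870 / 78.0870 = 3.2718
W = 5.2050 / 3.2718 = 1.5909 kW

COP = 3.2718, W = 1.5909 kW


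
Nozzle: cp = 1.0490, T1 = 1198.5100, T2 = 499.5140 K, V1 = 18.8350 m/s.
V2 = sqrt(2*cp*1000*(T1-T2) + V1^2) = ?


dT = 698.9960 K
2*cp*1000*dT = 1466493.6080
V1^2 = 354.7572
V2 = sqrt(1466848.3652) = 1211.1352 m/s

1211.1352 m/s


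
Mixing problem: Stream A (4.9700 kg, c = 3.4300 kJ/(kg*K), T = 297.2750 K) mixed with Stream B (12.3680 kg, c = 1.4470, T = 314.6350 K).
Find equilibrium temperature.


num = 10698.5407
den = 34.9436
Tf = 306.1660 K

306.1660 K


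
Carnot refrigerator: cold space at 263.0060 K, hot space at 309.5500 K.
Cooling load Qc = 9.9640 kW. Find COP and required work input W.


COP = 263.0060 / 46.5440 = 5.6507
W = 9.9640 / 5.6507 = 1.7633 kW

COP = 5.6507, W = 1.7633 kW


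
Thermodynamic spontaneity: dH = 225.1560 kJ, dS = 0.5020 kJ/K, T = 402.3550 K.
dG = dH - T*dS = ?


T*dS = 402.3550 * 0.5020 = 201.9822 kJ
dG = 225.1560 - 201.9822 = 23.1738 kJ (non-spontaneous)

dG = 23.1738 kJ, non-spontaneous


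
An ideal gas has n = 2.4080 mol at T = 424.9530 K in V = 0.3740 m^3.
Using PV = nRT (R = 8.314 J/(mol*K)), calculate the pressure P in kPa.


P = nRT/V = 2.4080 * 8.314 * 424.9530 / 0.3740
= 8507.6067 / 0.3740 = 22747.6114 Pa = 22.7476 kPa

22.7476 kPa


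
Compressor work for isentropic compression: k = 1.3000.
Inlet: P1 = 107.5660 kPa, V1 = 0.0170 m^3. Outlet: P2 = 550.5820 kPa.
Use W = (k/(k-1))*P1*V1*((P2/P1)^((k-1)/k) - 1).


(k-1)/k = 0.2308
(P2/P1)^exp = 1.4576
W = 4.3333 * 107.5660 * 0.0170 * (1.4576 - 1) = 3.6263 kJ

3.6263 kJ


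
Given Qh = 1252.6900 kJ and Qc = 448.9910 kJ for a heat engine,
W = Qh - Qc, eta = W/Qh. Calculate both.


W = 1252.6900 - 448.9910 = 803.6990 kJ
eta = 803.6990 / 1252.6900 = 0.6416 = 64.1579%

W = 803.6990 kJ, eta = 64.1579%


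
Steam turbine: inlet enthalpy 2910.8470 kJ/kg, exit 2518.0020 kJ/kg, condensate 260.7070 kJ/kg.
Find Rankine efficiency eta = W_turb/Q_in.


W = 392.8450 kJ/kg
Q_in = 2650.1400 kJ/kg
eta = 0.1482 = 14.8236%

eta = 14.8236%


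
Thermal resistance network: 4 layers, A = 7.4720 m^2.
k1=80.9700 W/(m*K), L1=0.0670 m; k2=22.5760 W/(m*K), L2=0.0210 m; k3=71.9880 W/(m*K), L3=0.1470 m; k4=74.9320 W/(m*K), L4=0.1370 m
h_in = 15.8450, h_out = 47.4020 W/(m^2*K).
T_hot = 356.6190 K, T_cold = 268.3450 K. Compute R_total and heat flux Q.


R_conv_in = 1/(15.8450*7.4720) = 0.0084
R_1 = 0.0670/(80.9700*7.4720) = 0.0001
R_2 = 0.0210/(22.5760*7.4720) = 0.0001
R_3 = 0.1470/(71.9880*7.4720) = 0.0003
R_4 = 0.1370/(74.9320*7.4720) = 0.0002
R_conv_out = 1/(47.4020*7.4720) = 0.0028
R_total = 0.0120 K/W
Q = 88.2740 / 0.0120 = 7342.1203 W

R_total = 0.0120 K/W, Q = 7342.1203 W


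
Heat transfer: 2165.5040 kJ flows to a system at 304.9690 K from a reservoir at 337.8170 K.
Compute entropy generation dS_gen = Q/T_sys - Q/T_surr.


dS_sys = 2165.5040/304.9690 = 7.1007 kJ/K
dS_surr = -2165.5040/337.8170 = -6.4103 kJ/K
dS_gen = 7.1007 - 6.4103 = 0.6904 kJ/K (irreversible)

dS_gen = 0.6904 kJ/K, irreversible


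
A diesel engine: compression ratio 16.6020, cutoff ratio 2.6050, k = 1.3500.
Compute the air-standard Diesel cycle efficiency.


r^(k-1) = 2.6734
rc^k = 3.6420
eta = 0.5439 = 54.3891%

54.3891%


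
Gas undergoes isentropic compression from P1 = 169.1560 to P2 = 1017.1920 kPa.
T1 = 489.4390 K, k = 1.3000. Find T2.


(k-1)/k = 0.2308
(P2/P1)^exp = 1.5129
T2 = 489.4390 * 1.5129 = 740.4478 K

740.4478 K


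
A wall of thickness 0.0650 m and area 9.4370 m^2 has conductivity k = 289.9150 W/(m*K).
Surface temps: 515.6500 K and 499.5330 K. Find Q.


dT = 16.1170 K
Q = 289.9150 * 9.4370 * 16.1170 / 0.0650 = 678383.8344 W

678383.8344 W


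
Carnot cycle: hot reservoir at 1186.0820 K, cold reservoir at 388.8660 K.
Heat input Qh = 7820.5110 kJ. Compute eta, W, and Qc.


eta = 1 - 388.8660/1186.0820 = 0.6721
W = 0.6721 * 7820.5110 = 5256.4970 kJ
Qc = 7820.5110 - 5256.4970 = 2564.0140 kJ

eta = 67.2142%, W = 5256.4970 kJ, Qc = 2564.0140 kJ


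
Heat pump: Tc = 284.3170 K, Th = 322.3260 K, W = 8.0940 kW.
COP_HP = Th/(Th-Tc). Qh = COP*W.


COP = 322.3260 / 38.0090 = 8.4803
Qh = 8.4803 * 8.0940 = 68.6392 kW

COP = 8.4803, Qh = 68.6392 kW


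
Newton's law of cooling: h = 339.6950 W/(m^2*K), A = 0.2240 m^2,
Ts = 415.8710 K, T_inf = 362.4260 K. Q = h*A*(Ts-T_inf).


dT = 53.4450 K
Q = 339.6950 * 0.2240 * 53.4450 = 4066.7198 W

4066.7198 W


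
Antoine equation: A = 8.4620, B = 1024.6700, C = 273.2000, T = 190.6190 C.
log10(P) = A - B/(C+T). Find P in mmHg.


C+T = 463.8190
B/(C+T) = 2.2092
log10(P) = 8.4620 - 2.2092 = 6.2528
P = 10^6.2528 = 1789771.9749 mmHg

1789771.9749 mmHg


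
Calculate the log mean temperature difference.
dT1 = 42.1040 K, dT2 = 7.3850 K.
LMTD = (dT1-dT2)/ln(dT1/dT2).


dT1/dT2 = 5.7013
ln(dT1/dT2) = 1.7407
LMTD = 34.7190 / 1.7407 = 19.9455 K

19.9455 K


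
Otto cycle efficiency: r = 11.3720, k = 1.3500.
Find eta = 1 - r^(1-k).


r^(k-1) = 2.3418
eta = 1 - 1/2.3418 = 0.5730 = 57.2971%

57.2971%


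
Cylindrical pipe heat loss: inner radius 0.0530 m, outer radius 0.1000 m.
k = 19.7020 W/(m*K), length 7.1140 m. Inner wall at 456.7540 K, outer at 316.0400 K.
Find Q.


dT = 140.7140 K
ln(ro/ri) = 0.6349
Q = 2*pi*19.7020*7.1140*140.7140 / 0.6349 = 195186.9996 W

195186.9996 W


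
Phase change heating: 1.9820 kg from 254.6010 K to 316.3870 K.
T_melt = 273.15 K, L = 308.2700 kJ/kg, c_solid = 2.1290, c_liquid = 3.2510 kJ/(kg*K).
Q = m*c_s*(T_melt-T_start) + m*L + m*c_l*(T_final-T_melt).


Q1 (sensible, solid) = 1.9820 * 2.1290 * 18.5490 = 78.2708 kJ
Q2 (latent) = 1.9820 * 308.2700 = 610.9911 kJ
Q3 (sensible, liquid) = 1.9820 * 3.2510 * 43.2370 = 278.5968 kJ
Q_total = 967.8588 kJ

967.8588 kJ


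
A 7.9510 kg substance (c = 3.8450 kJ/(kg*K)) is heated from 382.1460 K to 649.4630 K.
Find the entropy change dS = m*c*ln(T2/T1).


T2/T1 = 1.6995
ln(T2/T1) = 0.5303
dS = 7.9510 * 3.8450 * 0.5303 = 16.2134 kJ/K

16.2134 kJ/K


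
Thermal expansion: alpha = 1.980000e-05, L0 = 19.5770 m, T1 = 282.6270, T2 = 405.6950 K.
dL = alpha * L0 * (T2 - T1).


dT = 123.0680 K
dL = 1.980000e-05 * 19.5770 * 123.0680 = 0.047704 m
L_final = 19.624704 m

dL = 0.047704 m


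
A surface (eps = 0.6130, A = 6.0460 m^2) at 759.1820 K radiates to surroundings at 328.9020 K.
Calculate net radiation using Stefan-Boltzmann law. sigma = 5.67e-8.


T^4 = 3.3219e+11
Tsurr^4 = 1.1702e+10
Q = 0.6130 * 5.67e-8 * 6.0460 * 3.2049e+11 = 67347.2985 W

67347.2985 W


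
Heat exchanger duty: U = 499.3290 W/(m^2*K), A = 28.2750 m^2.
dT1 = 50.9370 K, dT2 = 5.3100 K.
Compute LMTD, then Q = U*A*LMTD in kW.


LMTD = 20.1800 K
Q = 499.3290 * 28.2750 * 20.1800 = 284912.2942 W = 284.9123 kW

284.9123 kW


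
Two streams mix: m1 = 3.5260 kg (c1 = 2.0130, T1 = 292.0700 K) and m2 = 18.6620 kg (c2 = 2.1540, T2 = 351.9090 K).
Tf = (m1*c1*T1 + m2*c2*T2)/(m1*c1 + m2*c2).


num = 16219.0852
den = 47.2958
Tf = 342.9288 K

342.9288 K


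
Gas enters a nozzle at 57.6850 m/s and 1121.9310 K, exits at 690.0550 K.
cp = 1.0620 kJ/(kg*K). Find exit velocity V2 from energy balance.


dT = 431.8760 K
2*cp*1000*dT = 917304.6240
V1^2 = 3327.5592
V2 = sqrt(920632.1832) = 959.4958 m/s

959.4958 m/s


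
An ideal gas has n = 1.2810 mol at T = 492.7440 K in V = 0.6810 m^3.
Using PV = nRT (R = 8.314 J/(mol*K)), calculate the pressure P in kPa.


P = nRT/V = 1.2810 * 8.314 * 492.7440 / 0.6810
= 5247.8389 / 0.6810 = 7706.0777 Pa = 7.7061 kPa

7.7061 kPa


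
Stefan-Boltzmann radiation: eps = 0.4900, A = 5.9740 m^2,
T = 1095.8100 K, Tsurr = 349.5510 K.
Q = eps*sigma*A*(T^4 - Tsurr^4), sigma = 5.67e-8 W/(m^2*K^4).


T^4 = 1.4419e+12
Tsurr^4 = 1.4929e+10
Q = 0.4900 * 5.67e-8 * 5.9740 * 1.4270e+12 = 236845.6112 W

236845.6112 W


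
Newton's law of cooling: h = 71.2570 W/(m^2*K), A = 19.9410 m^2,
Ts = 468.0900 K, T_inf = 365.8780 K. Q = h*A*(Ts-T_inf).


dT = 102.2120 K
Q = 71.2570 * 19.9410 * 102.2120 = 145236.6938 W

145236.6938 W


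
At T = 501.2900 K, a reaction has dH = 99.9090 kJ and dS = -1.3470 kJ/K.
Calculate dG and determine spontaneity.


T*dS = 501.2900 * -1.3470 = -675.2376 kJ
dG = 99.9090 + 675.2376 = 775.1466 kJ (non-spontaneous)

dG = 775.1466 kJ, non-spontaneous


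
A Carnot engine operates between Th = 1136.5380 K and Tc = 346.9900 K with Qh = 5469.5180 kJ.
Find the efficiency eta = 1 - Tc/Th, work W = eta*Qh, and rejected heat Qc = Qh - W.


eta = 1 - 346.9900/1136.5380 = 0.6947
W = 0.6947 * 5469.5180 = 3799.6503 kJ
Qc = 5469.5180 - 3799.6503 = 1669.8677 kJ

eta = 69.4696%, W = 3799.6503 kJ, Qc = 1669.8677 kJ


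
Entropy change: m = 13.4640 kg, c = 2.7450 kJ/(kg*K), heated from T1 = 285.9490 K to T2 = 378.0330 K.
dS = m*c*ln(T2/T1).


T2/T1 = 1.3220
ln(T2/T1) = 0.2792
dS = 13.4640 * 2.7450 * 0.2792 = 10.3177 kJ/K

10.3177 kJ/K


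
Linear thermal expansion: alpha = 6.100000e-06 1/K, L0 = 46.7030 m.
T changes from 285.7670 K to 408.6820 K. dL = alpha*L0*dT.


dT = 122.9150 K
dL = 6.100000e-06 * 46.7030 * 122.9150 = 0.035017 m
L_final = 46.738017 m

dL = 0.035017 m


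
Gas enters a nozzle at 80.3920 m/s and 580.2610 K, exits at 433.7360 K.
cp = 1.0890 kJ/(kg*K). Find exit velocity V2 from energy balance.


dT = 146.5250 K
2*cp*1000*dT = 319131.4500
V1^2 = 6462.8737
V2 = sqrt(325594.3237) = 570.6087 m/s

570.6087 m/s


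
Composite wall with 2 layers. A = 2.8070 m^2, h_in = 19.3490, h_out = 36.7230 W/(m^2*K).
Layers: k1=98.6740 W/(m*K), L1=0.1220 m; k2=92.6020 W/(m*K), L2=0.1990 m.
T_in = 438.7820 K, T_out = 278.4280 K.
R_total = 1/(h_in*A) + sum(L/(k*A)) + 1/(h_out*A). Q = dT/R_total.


R_conv_in = 1/(19.3490*2.8070) = 0.0184
R_1 = 0.1220/(98.6740*2.8070) = 0.0004
R_2 = 0.1990/(92.6020*2.8070) = 0.0008
R_conv_out = 1/(36.7230*2.8070) = 0.0097
R_total = 0.0293 K/W
Q = 160.3540 / 0.0293 = 5469.2801 W

R_total = 0.0293 K/W, Q = 5469.2801 W


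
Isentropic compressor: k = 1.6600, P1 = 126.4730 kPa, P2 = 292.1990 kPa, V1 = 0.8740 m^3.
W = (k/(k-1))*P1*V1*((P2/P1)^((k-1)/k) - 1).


(k-1)/k = 0.3976
(P2/P1)^exp = 1.3951
W = 2.5152 * 126.4730 * 0.8740 * (1.3951 - 1) = 109.8367 kJ

109.8367 kJ


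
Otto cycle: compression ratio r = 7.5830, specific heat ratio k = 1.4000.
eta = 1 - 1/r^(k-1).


r^(k-1) = 2.2487
eta = 1 - 1/2.2487 = 0.5553 = 55.5304%

55.5304%


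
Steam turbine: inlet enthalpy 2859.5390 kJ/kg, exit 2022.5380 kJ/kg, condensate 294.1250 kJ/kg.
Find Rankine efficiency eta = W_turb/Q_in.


W = 837.0010 kJ/kg
Q_in = 2565.4140 kJ/kg
eta = 0.3263 = 32.6264%

eta = 32.6264%


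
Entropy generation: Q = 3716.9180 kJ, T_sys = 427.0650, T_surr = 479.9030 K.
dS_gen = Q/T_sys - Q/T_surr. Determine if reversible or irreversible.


dS_sys = 3716.9180/427.0650 = 8.7034 kJ/K
dS_surr = -3716.9180/479.9030 = -7.7451 kJ/K
dS_gen = 8.7034 - 7.7451 = 0.9583 kJ/K (irreversible)

dS_gen = 0.9583 kJ/K, irreversible


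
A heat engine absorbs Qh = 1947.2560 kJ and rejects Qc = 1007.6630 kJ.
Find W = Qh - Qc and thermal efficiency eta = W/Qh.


W = 1947.2560 - 1007.6630 = 939.5930 kJ
eta = 939.5930 / 1947.2560 = 0.4825 = 48.2522%

W = 939.5930 kJ, eta = 48.2522%


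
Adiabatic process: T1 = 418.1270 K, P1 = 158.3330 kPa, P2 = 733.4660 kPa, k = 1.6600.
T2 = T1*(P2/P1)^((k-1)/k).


(k-1)/k = 0.3976
(P2/P1)^exp = 1.8396
T2 = 418.1270 * 1.8396 = 769.1787 K

769.1787 K


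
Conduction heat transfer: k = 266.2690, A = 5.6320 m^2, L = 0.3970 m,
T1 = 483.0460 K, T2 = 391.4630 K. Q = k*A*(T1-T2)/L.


dT = 91.5830 K
Q = 266.2690 * 5.6320 * 91.5830 / 0.3970 = 345945.4415 W

345945.4415 W


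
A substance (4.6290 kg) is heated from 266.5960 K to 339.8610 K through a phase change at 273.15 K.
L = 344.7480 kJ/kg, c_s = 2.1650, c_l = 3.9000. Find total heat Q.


Q1 (sensible, solid) = 4.6290 * 2.1650 * 6.5540 = 65.6828 kJ
Q2 (latent) = 4.6290 * 344.7480 = 1595.8385 kJ
Q3 (sensible, liquid) = 4.6290 * 3.9000 * 66.7110 = 1204.3404 kJ
Q_total = 2865.8616 kJ

2865.8616 kJ


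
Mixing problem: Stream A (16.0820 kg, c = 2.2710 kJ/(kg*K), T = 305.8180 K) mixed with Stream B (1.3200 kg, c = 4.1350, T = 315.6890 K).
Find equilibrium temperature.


num = 12892.2466
den = 41.9804
Tf = 307.1014 K

307.1014 K


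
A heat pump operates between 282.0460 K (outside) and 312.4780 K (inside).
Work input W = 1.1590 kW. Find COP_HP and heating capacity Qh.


COP = 312.4780 / 30.4320 = 10.2681
Qh = 10.2681 * 1.1590 = 11.9007 kW

COP = 10.2681, Qh = 11.9007 kW


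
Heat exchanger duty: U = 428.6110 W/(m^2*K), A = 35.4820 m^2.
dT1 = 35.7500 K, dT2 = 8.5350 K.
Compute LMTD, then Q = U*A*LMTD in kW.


LMTD = 18.9999 K
Q = 428.6110 * 35.4820 * 18.9999 = 288950.2249 W = 288.9502 kW

288.9502 kW


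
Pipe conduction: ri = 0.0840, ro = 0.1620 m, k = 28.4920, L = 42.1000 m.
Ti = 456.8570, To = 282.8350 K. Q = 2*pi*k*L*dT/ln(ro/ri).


dT = 174.0220 K
ln(ro/ri) = 0.6568
Q = 2*pi*28.4920*42.1000*174.0220 / 0.6568 = 1996960.3533 W

1996960.3533 W


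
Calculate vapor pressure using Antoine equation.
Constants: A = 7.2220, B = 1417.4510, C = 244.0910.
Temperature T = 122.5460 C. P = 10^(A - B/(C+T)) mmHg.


C+T = 366.6370
B/(C+T) = 3.8661
log10(P) = 7.2220 - 3.8661 = 3.3559
P = 10^3.3559 = 2269.4036 mmHg

2269.4036 mmHg


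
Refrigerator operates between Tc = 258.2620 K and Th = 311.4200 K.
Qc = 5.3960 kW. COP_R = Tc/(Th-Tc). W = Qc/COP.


COP = 258.2620 / 53.1580 = 4.8584
W = 5.3960 / 4.8584 = 1.1107 kW

COP = 4.8584, W = 1.1107 kW


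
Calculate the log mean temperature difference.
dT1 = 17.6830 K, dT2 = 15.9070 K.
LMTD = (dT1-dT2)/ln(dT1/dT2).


dT1/dT2 = 1.1116
ln(dT1/dT2) = 0.1058
LMTD = 1.7760 / 0.1058 = 16.7793 K

16.7793 K


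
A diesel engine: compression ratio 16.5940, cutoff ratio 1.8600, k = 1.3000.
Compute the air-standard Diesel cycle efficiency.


r^(k-1) = 2.3227
rc^k = 2.2406
eta = 0.5222 = 52.2241%

52.2241%


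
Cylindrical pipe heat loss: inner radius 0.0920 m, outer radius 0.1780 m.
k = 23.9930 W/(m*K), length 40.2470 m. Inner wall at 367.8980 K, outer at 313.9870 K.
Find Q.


dT = 53.9110 K
ln(ro/ri) = 0.6600
Q = 2*pi*23.9930*40.2470*53.9110 / 0.6600 = 495603.8780 W

495603.8780 W


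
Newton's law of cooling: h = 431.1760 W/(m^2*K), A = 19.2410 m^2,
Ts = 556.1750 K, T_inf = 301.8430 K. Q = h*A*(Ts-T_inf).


dT = 254.3320 K
Q = 431.1760 * 19.2410 * 254.3320 = 2110003.7411 W

2110003.7411 W


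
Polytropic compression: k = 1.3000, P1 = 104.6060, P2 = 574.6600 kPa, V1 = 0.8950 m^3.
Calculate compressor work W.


(k-1)/k = 0.2308
(P2/P1)^exp = 1.4816
W = 4.3333 * 104.6060 * 0.8950 * (1.4816 - 1) = 195.3901 kJ

195.3901 kJ


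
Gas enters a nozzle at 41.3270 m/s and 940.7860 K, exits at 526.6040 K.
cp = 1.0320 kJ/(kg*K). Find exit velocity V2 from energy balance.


dT = 414.1820 K
2*cp*1000*dT = 854871.6480
V1^2 = 1707.9209
V2 = sqrt(856579.5689) = 925.5158 m/s

925.5158 m/s


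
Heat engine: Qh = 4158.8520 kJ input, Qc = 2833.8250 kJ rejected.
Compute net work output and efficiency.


W = 4158.8520 - 2833.8250 = 1325.0270 kJ
eta = 1325.0270 / 4158.8520 = 0.3186 = 31.8604%

W = 1325.0270 kJ, eta = 31.8604%


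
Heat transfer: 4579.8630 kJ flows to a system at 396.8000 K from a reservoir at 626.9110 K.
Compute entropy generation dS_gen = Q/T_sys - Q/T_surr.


dS_sys = 4579.8630/396.8000 = 11.5420 kJ/K
dS_surr = -4579.8630/626.9110 = -7.3054 kJ/K
dS_gen = 11.5420 - 7.3054 = 4.2365 kJ/K (irreversible)

dS_gen = 4.2365 kJ/K, irreversible


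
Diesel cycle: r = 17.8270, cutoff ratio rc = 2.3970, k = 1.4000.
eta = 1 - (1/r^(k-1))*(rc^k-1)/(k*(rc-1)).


r^(k-1) = 3.1654
rc^k = 3.4004
eta = 0.6123 = 61.2265%

61.2265%


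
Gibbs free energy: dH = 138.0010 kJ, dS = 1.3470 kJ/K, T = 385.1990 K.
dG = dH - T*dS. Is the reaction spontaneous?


T*dS = 385.1990 * 1.3470 = 518.8631 kJ
dG = 138.0010 - 518.8631 = -380.8621 kJ (spontaneous)

dG = -380.8621 kJ, spontaneous


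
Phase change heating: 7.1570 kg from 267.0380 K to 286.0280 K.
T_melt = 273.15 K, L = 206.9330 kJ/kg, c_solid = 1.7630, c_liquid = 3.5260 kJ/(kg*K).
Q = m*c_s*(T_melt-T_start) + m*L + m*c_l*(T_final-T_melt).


Q1 (sensible, solid) = 7.1570 * 1.7630 * 6.1120 = 77.1199 kJ
Q2 (latent) = 7.1570 * 206.9330 = 1481.0195 kJ
Q3 (sensible, liquid) = 7.1570 * 3.5260 * 12.8780 = 324.9838 kJ
Q_total = 1883.1232 kJ

1883.1232 kJ
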